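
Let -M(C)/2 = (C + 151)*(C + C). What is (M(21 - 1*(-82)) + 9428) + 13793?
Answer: -81427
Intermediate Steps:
M(C) = -4*C*(151 + C) (M(C) = -2*(C + 151)*(C + C) = -2*(151 + C)*2*C = -4*C*(151 + C))
(M(21 - 1*(-82)) + 9428) + 13793 = (-4*(21 - 1*(-82))*(151 + (21 - 1*(-82))) + 9428) + 13793 = (-4*(21 + 82)*(151 + (21 + 82)) + 9428) + 13793 = (-4*103*(151 + 103) + 9428) + 13793 = (-4*103*254 + 9428) + 13793 = (-104648 + 9428) + 13793 = -95220 + 13793 = -81427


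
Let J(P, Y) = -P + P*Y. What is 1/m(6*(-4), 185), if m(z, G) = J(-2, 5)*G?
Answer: -1/1480 ≈ -0.00067568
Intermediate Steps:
m(z, G) = -8*G (m(z, G) = (-2*(-1 + 5))*G = (-2*4)*G = -8*G)
1/m(6*(-4), 185) = 1/(-8*185) = 1/(-1480) = -1/1480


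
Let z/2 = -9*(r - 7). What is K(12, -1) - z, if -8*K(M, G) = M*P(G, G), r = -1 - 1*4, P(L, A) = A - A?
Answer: -216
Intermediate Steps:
P(L, A) = 0
r = -5 (r = -1 - 4 = -5)
K(M, G) = 0 (K(M, G) = -M*0/8 = -⅛*0 = 0)
z = 216 (z = 2*(-9*(-5 - 7)) = 2*(-9*(-12)) = 2*108 = 216)
K(12, -1) - z = 0 - 1*216 = 0 - 216 = -216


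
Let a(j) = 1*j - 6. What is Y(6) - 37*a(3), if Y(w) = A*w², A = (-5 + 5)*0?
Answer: 111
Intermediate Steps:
A = 0 (A = 0*0 = 0)
a(j) = -6 + j (a(j) = j - 6 = -6 + j)
Y(w) = 0 (Y(w) = 0*w² = 0)
Y(6) - 37*a(3) = 0 - 37*(-6 + 3) = 0 - 37*(-3) = 0 + 111 = 111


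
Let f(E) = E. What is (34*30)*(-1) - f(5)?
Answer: -1025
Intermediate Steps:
(34*30)*(-1) - f(5) = (34*30)*(-1) - 1*5 = 1020*(-1) - 5 = -1020 - 5 = -1025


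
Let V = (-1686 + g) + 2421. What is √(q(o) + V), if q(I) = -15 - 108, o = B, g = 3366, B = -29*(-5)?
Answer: 3*√442 ≈ 63.071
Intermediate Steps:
B = 145
o = 145
q(I) = -123
V = 4101 (V = (-1686 + 3366) + 2421 = 1680 + 2421 = 4101)
√(q(o) + V) = √(-123 + 4101) = √3978 = 3*√442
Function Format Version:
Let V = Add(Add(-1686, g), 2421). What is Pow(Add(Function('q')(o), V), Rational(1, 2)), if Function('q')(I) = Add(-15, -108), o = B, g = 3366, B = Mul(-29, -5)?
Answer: Mul(3, Pow(442, Rational(1, 2))) ≈ 63.071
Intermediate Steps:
B = 145
o = 145
Function('q')(I) = -123
V = 4101 (V = Add(Add(-1686, 3366), 2421) = Add(1680, 2421) = 4101)
Pow(Add(Function('q')(o), V), Rational(1, 2)) = Pow(Add(-123, 4101), Rational(1, 2)) = Pow(3978, Rational(1, 2)) = Mul(3, Pow(442, Rational(1, 2)))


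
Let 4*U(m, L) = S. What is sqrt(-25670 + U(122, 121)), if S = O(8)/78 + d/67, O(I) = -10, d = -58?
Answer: I*sqrt(701082106881)/5226 ≈ 160.22*I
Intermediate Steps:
S = -2597/2613 (S = -10/78 - 58/67 = -10*1/78 - 58*1/67 = -5/39 - 58/67 = -2597/2613 ≈ -0.99388)
U(m, L) = -2597/10452 (U(m, L) = (1/4)*(-2597/2613) = -2597/10452)
sqrt(-25670 + U(122, 121)) = sqrt(-25670 - 2597/10452) = sqrt(-268305437/10452) = I*sqrt(701082106881)/5226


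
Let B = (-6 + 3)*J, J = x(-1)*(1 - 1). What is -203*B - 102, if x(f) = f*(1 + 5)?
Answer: -102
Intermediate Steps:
x(f) = 6*f (x(f) = f*6 = 6*f)
J = 0 (J = (6*(-1))*(1 - 1) = -6*0 = 0)
B = 0 (B = (-6 + 3)*0 = -3*0 = 0)
-203*B - 102 = -203*0 - 102 = 0 - 102 = -102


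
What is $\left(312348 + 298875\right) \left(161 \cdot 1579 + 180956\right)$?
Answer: $265988969025$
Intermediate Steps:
$\left(312348 + 298875\right) \left(161 \cdot 1579 + 180956\right) = 611223 \left(254219 + 180956\right) = 611223 \cdot 435175 = 265988969025$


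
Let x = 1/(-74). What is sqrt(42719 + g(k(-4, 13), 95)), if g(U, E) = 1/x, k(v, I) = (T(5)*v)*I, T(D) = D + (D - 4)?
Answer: sqrt(42645) ≈ 206.51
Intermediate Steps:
T(D) = -4 + 2*D (T(D) = D + (-4 + D) = -4 + 2*D)
x = -1/74 ≈ -0.013514
k(v, I) = 6*I*v (k(v, I) = ((-4 + 2*5)*v)*I = ((-4 + 10)*v)*I = (6*v)*I = 6*I*v)
g(U, E) = -74 (g(U, E) = 1/(-1/74) = -74)
sqrt(42719 + g(k(-4, 13), 95)) = sqrt(42719 - 74) = sqrt(42645)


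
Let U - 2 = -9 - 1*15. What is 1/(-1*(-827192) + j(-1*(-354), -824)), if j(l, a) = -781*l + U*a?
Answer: 1/568846 ≈ 1.7579e-6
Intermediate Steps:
U = -22 (U = 2 + (-9 - 1*15) = 2 + (-9 - 15) = 2 - 24 = -22)
j(l, a) = -781*l - 22*a
1/(-1*(-827192) + j(-1*(-354), -824)) = 1/(-1*(-827192) + (-(-781)*(-354) - 22*(-824))) = 1/(827192 + (-781*354 + 18128)) = 1/(827192 + (-276474 + 18128)) = 1/(827192 - 258346) = 1/568846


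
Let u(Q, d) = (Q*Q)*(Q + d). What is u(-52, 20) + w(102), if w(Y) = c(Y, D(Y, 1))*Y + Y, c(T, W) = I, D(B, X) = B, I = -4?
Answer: -86834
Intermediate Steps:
c(T, W) = -4
w(Y) = -3*Y (w(Y) = -4*Y + Y = -3*Y)
u(Q, d) = Q²*(Q + d)
u(-52, 20) + w(102) = (-52)²*(-52 + 20) - 3*102 = 2704*(-32) - 306 = -86528 - 306 = -86834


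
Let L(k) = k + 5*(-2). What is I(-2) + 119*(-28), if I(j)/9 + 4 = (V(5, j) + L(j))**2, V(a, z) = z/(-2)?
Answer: -2279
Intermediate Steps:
L(k) = -10 + k (L(k) = k - 10 = -10 + k)
V(a, z) = -z/2 (V(a, z) = z*(-1/2) = -z/2)
I(j) = -36 + 9*(-10 + j/2)**2 (I(j) = -36 + 9*(-j/2 + (-10 + j))**2 = -36 + 9*(-10 + j/2)**2)
I(-2) + 119*(-28) = (-36 + 9*(-20 - 2)**2/4) + 119*(-28) = (-36 + (9/4)*(-22)**2) - 3332 = (-36 + (9/4)*484) - 3332 = (-36 + 1089) - 3332 = 1053 - 3332 = -2279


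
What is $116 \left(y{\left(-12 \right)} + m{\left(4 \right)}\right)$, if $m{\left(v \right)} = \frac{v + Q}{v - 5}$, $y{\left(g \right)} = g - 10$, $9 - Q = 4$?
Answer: $-3596$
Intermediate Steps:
$Q = 5$ ($Q = 9 - 4 = 5$)
$y{\left(g \right)} = -10 + g$
$m{\left(v \right)} = \frac{5 + v}{-5 + v}$ ($m{\left(v \right)} = \frac{v + 5}{v - 5} = \frac{5 + v}{-5 + v}$)
$116 \left(y{\left(-12 \right)} + m{\left(4 \right)}\right) = 116 \left(\left(-10 - 12\right) + \frac{5 + 4}{-5 + 4}\right) = 116 \left(-22 + \frac{1}{-1} \cdot 9\right) = 116 \left(-22 - 9\right) = 116 \left(-31\right) = -3596$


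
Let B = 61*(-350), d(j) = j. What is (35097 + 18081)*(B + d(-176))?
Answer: -1144709628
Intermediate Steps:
B = -21350
(35097 + 18081)*(B + d(-176)) = (35097 + 18081)*(-21350 - 176) = 53178*(-21526) = -1144709628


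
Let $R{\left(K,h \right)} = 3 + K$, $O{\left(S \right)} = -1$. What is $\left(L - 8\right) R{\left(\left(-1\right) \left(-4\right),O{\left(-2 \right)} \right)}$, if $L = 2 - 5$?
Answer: $-77$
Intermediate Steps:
$L = -3$ ($L = 2 - 5 = -3$)
$\left(L - 8\right) R{\left(\left(-1\right) \left(-4\right),O{\left(-2 \right)} \right)} = \left(-3 - 8\right) \left(3 - -4\right) = - 11 \left(3 + 4\right) = \left(-11\right) 7 = -77$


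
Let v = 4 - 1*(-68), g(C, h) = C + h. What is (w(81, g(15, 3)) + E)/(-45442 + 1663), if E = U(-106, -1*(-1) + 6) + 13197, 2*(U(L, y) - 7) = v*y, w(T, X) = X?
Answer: -13474/43779 ≈ -0.30777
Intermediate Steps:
v = 72 (v = 4 + 68 = 72)
U(L, y) = 7 + 36*y (U(L, y) = 7 + (72*y)/2 = 7 + 36*y)
E = 13456 (E = (7 + 36*(-1*(-1) + 6)) + 13197 = (7 + 36*(1 + 6)) + 13197 = (7 + 36*7) + 13197 = (7 + 252) + 13197 = 259 + 13197 = 13456)
(w(81, g(15, 3)) + E)/(-45442 + 1663) = ((15 + 3) + 13456)/(-45442 + 1663) = (18 + 13456)/(-43779) = 13474*(-1/43779) = -13474/43779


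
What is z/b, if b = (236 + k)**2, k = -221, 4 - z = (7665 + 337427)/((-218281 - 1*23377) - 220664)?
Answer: 24382/1155805 ≈ 0.021095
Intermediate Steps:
z = 1097190/231161 (z = 4 - (7665 + 337427)/((-218281 - 1*23377) - 220664) = 4 - 345092/((-218281 - 23377) - 220664) = 4 - 345092/(-241658 - 220664) = 4 - 345092/(-462322) = 4 - 345092*(-1)/462322 = 4 - 1*(-172546/231161) = 4 + 172546/231161 = 1097190/231161 ≈ 4.7464)
b = 225 (b = (236 - 221)**2 = 15**2 = 225)
z/b = (1097190/231161)/225 = (1097190/231161)*(1/225) = 24382/1155805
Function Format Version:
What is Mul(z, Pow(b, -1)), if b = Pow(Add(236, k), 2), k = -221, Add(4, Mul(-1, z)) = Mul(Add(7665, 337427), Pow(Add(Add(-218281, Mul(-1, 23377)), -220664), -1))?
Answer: Rational(24382, 1155805) ≈ 0.021095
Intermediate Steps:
z = Rational(1097190, 231161) (z = Add(4, Mul(-1, Mul(Add(7665, 337427), Pow(Add(Add(-218281, Mul(-1, 23377)), -220664), -1)))) = Add(4, Mul(-1, Mul(345092, Pow(Add(Add(-218281, -23377), -220664), -1)))) = Add(4, Mul(-1, Mul(345092, Pow(Add(-241658, -220664), -1)))) = Add(4, Mul(-1, Mul(345092, Pow(-462322, -1)))) = Add(4, Mul(-1, Mul(345092, Rational(-1, 462322)))) = Add(4, Mul(-1, Rational(-172546, 231161))) = Add(4, Rational(172546, 231161)) = Rational(1097190, 231161) ≈ 4.7464)
b = 225 (b = Pow(Add(236, -221), 2) = Pow(15, 2) = 225)
Mul(z, Pow(b, -1)) = Mul(Rational(1097190, 231161), Pow(225, -1)) = Mul(Rational(1097190, 231161), Rational(1, 225)) = Rational(24382, 1155805)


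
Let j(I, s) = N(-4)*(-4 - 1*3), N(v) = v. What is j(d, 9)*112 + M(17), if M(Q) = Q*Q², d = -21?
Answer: 8049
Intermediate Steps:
j(I, s) = 28 (j(I, s) = -4*(-4 - 1*3) = -4*(-4 - 3) = -4*(-7) = 28)
M(Q) = Q³
j(d, 9)*112 + M(17) = 28*112 + 17³ = 3136 + 4913 = 8049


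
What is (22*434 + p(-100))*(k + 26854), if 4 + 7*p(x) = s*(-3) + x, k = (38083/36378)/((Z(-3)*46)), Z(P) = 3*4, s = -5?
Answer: 11997683682356443/46854864 ≈ 2.5606e+8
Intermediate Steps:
Z(P) = 12
k = 38083/20080656 (k = (38083/36378)/((12*46)) = (38083*(1/36378))/552 = (38083/36378)*(1/552) = 38083/20080656 ≈ 0.0018965)
p(x) = 11/7 + x/7 (p(x) = -4/7 + (-5*(-3) + x)/7 = -4/7 + (15 + x)/7 = -4/7 + (15/7 + x/7) = 11/7 + x/7)
(22*434 + p(-100))*(k + 26854) = (22*434 + (11/7 + (⅐)*(-100)))*(38083/20080656 + 26854) = (9548 + (11/7 - 100/7))*(539245974307/20080656) = (9548 - 89/7)*(539245974307/20080656) = (66747/7)*(539245974307/20080656) = 11997683682356443/46854864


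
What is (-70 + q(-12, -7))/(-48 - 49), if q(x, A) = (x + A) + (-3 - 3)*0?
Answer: 89/97 ≈ 0.91753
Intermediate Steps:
q(x, A) = A + x (q(x, A) = (A + x) - 6*0 = (A + x) + 0 = A + x)
(-70 + q(-12, -7))/(-48 - 49) = (-70 + (-7 - 12))/(-48 - 49) = (-70 - 19)/(-97) = -89*(-1/97) = 89/97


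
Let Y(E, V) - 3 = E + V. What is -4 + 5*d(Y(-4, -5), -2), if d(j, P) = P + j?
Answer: -44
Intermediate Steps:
Y(E, V) = 3 + E + V (Y(E, V) = 3 + (E + V) = 3 + E + V)
-4 + 5*d(Y(-4, -5), -2) = -4 + 5*(-2 + (3 - 4 - 5)) = -4 + 5*(-2 - 6) = -4 + 5*(-8) = -4 - 40 = -44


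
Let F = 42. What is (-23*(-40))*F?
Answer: 38640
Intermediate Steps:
(-23*(-40))*F = -23*(-40)*42 = 920*42 = 38640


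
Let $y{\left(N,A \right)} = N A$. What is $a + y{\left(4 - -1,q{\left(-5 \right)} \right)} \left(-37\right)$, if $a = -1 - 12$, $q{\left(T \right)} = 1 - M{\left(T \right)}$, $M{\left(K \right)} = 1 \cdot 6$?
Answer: $912$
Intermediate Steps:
$M{\left(K \right)} = 6$
$q{\left(T \right)} = -5$ ($q{\left(T \right)} = 1 - 6 = -5$)
$y{\left(N,A \right)} = A N$
$a = -13$ ($a = -1 - 12 = -13$)
$a + y{\left(4 - -1,q{\left(-5 \right)} \right)} \left(-37\right) = -13 + - 5 \left(4 - -1\right) \left(-37\right) = -13 + - 5 \left(4 + 1\right) \left(-37\right) = -13 + \left(-5\right) 5 \left(-37\right) = -13 - -925 = -13 + 925 = 912$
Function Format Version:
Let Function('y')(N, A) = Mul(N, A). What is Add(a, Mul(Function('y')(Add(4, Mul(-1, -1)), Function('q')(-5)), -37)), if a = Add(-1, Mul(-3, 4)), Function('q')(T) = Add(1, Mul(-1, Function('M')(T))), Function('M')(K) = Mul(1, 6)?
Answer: 912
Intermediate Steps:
Function('M')(K) = 6
Function('q')(T) = -5 (Function('q')(T) = Add(1, Mul(-1, 6)) = Add(1, -6) = -5)
Function('y')(N, A) = Mul(A, N)
a = -13 (a = Add(-1, -12) = -13)
Add(a, Mul(Function('y')(Add(4, Mul(-1, -1)), Function('q')(-5)), -37)) = Add(-13, Mul(Mul(-5, Add(4, Mul(-1, -1))), -37)) = Add(-13, Mul(Mul(-5, Add(4, 1)), -37)) = Add(-13, Mul(Mul(-5, 5), -37)) = Add(-13, Mul(-25, -37)) = Add(-13, 925) = 912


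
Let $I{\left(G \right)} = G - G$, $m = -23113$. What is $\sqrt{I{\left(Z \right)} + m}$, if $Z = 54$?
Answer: $i \sqrt{23113} \approx 152.03 i$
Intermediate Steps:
$I{\left(G \right)} = 0$
$\sqrt{I{\left(Z \right)} + m} = \sqrt{0 - 23113} = \sqrt{-23113} = i \sqrt{23113}$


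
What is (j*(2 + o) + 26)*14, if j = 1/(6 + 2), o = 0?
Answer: 735/2 ≈ 367.50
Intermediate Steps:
j = 1/8 ≈ 0.12500
(j*(2 + o) + 26)*14 = ((2 + 0)/8 + 26)*14 = ((1/8)*2 + 26)*14 = (1/4 + 26)*14 = (105/4)*14 = 735/2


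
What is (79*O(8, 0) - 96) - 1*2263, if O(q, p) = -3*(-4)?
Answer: -1411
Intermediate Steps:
O(q, p) = 12
(79*O(8, 0) - 96) - 1*2263 = (79*12 - 96) - 1*2263 = (948 - 96) - 2263 = 852 - 2263 = -1411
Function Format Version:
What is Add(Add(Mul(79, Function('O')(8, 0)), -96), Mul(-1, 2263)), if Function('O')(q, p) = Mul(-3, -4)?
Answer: -1411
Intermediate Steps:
Function('O')(q, p) = 12
Add(Add(Mul(79, Function('O')(8, 0)), -96), Mul(-1, 2263)) = Add(Add(Mul(79, 12), -96), Mul(-1, 2263)) = Add(Add(948, -96), -2263) = Add(852, -2263) = -1411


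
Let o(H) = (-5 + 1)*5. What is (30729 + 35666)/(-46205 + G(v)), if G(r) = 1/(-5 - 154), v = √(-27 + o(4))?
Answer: -10556805/7346596 ≈ -1.4370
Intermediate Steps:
o(H) = -20 (o(H) = -4*5 = -20)
v = I*√47 (v = √(-27 - 20) = √(-47) = I*√47 ≈ 6.8557*I)
G(r) = -1/159 (G(r) = 1/(-159) = -1/159)
(30729 + 35666)/(-46205 + G(v)) = (30729 + 35666)/(-46205 - 1/159) = 66395/(-7346596/159) = 66395*(-159/7346596) = -10556805/7346596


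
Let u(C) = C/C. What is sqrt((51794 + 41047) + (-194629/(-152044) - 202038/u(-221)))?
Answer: I*sqrt(631079681576429)/76022 ≈ 330.45*I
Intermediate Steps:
u(C) = 1
sqrt((51794 + 41047) + (-194629/(-152044) - 202038/u(-221))) = sqrt((51794 + 41047) + (-194629/(-152044) - 202038/1)) = sqrt(92841 + (-194629*(-1/152044) - 202038*1)) = sqrt(92841 + (194629/152044 - 202038)) = sqrt(92841 - 30718471043/152044) = sqrt(-16602554039/152044) = I*sqrt(631079681576429)/76022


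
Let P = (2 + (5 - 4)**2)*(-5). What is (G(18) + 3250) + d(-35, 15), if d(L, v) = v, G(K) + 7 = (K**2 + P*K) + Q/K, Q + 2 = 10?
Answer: 29812/9 ≈ 3312.4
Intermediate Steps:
Q = 8 (Q = -2 + 10 = 8)
P = -15 (P = (2 + 1**2)*(-5) = (2 + 1)*(-5) = 3*(-5) = -15)
G(K) = -7 + K**2 - 15*K + 8/K (G(K) = -7 + ((K**2 - 15*K) + 8/K) = -7 + (K**2 - 15*K + 8/K) = -7 + K**2 - 15*K + 8/K)
(G(18) + 3250) + d(-35, 15) = ((-7 + 18**2 - 15*18 + 8/18) + 3250) + 15 = ((-7 + 324 - 270 + 8*(1/18)) + 3250) + 15 = ((-7 + 324 - 270 + 4/9) + 3250) + 15 = (427/9 + 3250) + 15 = 29677/9 + 15 = 29812/9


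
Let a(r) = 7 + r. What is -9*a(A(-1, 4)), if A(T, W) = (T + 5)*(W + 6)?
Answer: -423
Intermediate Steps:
A(T, W) = (5 + T)*(6 + W)
-9*a(A(-1, 4)) = -9*(7 + (30 + 5*4 + 6*(-1) - 1*4)) = -9*(7 + (30 + 20 - 6 - 4)) = -9*(7 + 40) = -9*47 = -423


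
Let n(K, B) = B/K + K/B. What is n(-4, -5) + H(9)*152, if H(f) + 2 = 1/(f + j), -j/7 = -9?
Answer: -53971/180 ≈ -299.84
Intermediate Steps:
j = 63 (j = -7*(-9) = 63)
H(f) = -2 + 1/(63 + f) (H(f) = -2 + 1/(f + 63) = -2 + 1/(63 + f))
n(-4, -5) + H(9)*152 = (-5/(-4) - 4/(-5)) + ((-125 - 2*9)/(63 + 9))*152 = (-5*(-¼) - 4*(-⅕)) + ((-125 - 18)/72)*152 = (5/4 + ⅘) + ((1/72)*(-143))*152 = 41/20 - 143/72*152 = 41/20 - 2717/9 = -53971/180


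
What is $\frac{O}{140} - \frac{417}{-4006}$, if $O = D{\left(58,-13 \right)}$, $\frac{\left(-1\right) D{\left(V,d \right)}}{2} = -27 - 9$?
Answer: $\frac{86703}{140210} \approx 0.61838$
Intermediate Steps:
$D{\left(V,d \right)} = 72$ ($D{\left(V,d \right)} = - 2 \left(-27 - 9\right) = \left(-2\right) \left(-36\right) = 72$)
$O = 72$
$\frac{O}{140} - \frac{417}{-4006} = \frac{72}{140} - \frac{417}{-4006} = 72 \cdot \frac{1}{140} - - \frac{417}{4006} = \frac{18}{35} + \frac{417}{4006} = \frac{86703}{140210}$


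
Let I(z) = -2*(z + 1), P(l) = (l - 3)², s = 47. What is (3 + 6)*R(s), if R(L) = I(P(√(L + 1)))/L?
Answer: -1044/47 + 432*√3/47 ≈ -6.2926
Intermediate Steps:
P(l) = (-3 + l)²
I(z) = -2 - 2*z (I(z) = -2*(1 + z) = -2 - 2*z)
R(L) = (-2 - 2*(-3 + √(1 + L))²)/L (R(L) = (-2 - 2*(-3 + √(L + 1))²)/L = (-2 - 2*(-3 + √(1 + L))²)/L)
(3 + 6)*R(s) = (3 + 6)*(2*(-11 - 1*47 + 6*√(1 + 47))/47) = 9*(2*(1/47)*(-11 - 47 + 6*√48)) = 9*(2*(1/47)*(-11 - 47 + 6*(4*√3))) = 9*(2*(1/47)*(-11 - 47 + 24*√3)) = 9*(2*(1/47)*(-58 + 24*√3)) = 9*(-116/47 + 48*√3/47) = -1044/47 + 432*√3/47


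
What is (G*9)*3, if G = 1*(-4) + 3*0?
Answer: -108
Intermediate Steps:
G = -4 (G = -4 + 0 = -4)
(G*9)*3 = -4*9*3 = -36*3 = -108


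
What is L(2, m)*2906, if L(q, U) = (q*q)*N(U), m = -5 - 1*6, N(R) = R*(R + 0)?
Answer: 1406504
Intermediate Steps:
N(R) = R² (N(R) = R*R = R²)
m = -11 (m = -5 - 6 = -11)
L(q, U) = U²*q² (L(q, U) = (q*q)*U² = q²*U² = U²*q²)
L(2, m)*2906 = ((-11)²*2²)*2906 = (121*4)*2906 = 484*2906 = 1406504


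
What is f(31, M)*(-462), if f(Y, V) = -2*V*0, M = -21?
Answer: 0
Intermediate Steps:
f(Y, V) = 0
f(31, M)*(-462) = 0*(-462) = 0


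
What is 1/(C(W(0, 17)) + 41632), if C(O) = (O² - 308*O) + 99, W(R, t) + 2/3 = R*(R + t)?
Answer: 9/377431 ≈ 2.3845e-5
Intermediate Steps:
W(R, t) = -⅔ + R*(R + t)
C(O) = 99 + O² - 308*O
1/(C(W(0, 17)) + 41632) = 1/((99 + (-⅔ + 0² + 0*17)² - 308*(-⅔ + 0² + 0*17)) + 41632) = 1/((99 + (-⅔ + 0 + 0)² - 308*(-⅔ + 0 + 0)) + 41632) = 1/((99 + (-⅔)² - 308*(-⅔)) + 41632) = 1/((99 + 4/9 + 616/3) + 41632) = 1/(2743/9 + 41632) = 1/(377431/9) = 9/377431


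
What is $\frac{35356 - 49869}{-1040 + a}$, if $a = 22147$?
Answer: $- \frac{14513}{21107} \approx -0.68759$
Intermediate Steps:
$\frac{35356 - 49869}{-1040 + a} = \frac{35356 - 49869}{-1040 + 22147} = - \frac{14513}{21107}$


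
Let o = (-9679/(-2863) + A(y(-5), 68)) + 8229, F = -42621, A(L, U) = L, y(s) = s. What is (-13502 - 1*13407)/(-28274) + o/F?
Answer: 2617547928473/3450104398902 ≈ 0.75869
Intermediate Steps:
o = 23554991/2863 (o = (-9679/(-2863) - 5) + 8229 = (-9679*(-1/2863) - 5) + 8229 = (9679/2863 - 5) + 8229 = -4636/2863 + 8229 = 23554991/2863 ≈ 8227.4)
(-13502 - 1*13407)/(-28274) + o/F = (-13502 - 1*13407)/(-28274) + (23554991/2863)/(-42621) = (-13502 - 13407)*(-1/28274) + (23554991/2863)*(-1/42621) = -26909*(-1/28274) - 23554991/122023923 = 26909/28274 - 23554991/122023923 = 2617547928473/3450104398902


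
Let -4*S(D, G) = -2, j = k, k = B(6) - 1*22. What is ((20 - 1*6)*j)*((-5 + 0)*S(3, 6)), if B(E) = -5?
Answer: 945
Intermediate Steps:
k = -27 (k = -5 - 1*22 = -5 - 22 = -27)
j = -27
S(D, G) = 1/2 (S(D, G) = -1/4*(-2) = 1/2)
((20 - 1*6)*j)*((-5 + 0)*S(3, 6)) = ((20 - 1*6)*(-27))*((-5 + 0)*(1/2)) = ((20 - 6)*(-27))*(-5*1/2) = (14*(-27))*(-5/2) = -378*(-5/2) = 945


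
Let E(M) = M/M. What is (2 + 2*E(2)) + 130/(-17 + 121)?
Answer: 21/4 ≈ 5.2500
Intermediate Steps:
E(M) = 1
(2 + 2*E(2)) + 130/(-17 + 121) = (2 + 2*1) + 130/(-17 + 121) = (2 + 2) + 130/104 = 4 + (1/104)*130 = 4 + 5/4 = 21/4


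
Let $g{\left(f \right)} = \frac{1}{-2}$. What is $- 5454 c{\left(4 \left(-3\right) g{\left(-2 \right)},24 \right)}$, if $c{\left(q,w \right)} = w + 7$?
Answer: $-169074$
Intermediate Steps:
$g{\left(f \right)} = - \frac{1}{2}$
$c{\left(q,w \right)} = 7 + w$
$- 5454 c{\left(4 \left(-3\right) g{\left(-2 \right)},24 \right)} = - 5454 \left(7 + 24\right) = \left(-5454\right) 31 = -169074$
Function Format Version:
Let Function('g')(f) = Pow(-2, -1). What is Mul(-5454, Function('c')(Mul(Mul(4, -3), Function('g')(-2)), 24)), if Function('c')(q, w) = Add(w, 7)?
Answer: -169074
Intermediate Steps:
Function('g')(f) = Rational(-1, 2)
Function('c')(q, w) = Add(7, w)
Mul(-5454, Function('c')(Mul(Mul(4, -3), Function('g')(-2)), 24)) = Mul(-5454, Add(7, 24)) = Mul(-5454, 31) = -169074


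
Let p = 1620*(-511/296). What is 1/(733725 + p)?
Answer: 74/54088695 ≈ 1.3681e-6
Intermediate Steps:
p = -206955/74 (p = 1620*(-511*1/296) = 1620*(-511/296) = -206955/74 ≈ -2796.7)
1/(733725 + p) = 1/(733725 - 206955/74) = 1/(54088695/74) = 74/54088695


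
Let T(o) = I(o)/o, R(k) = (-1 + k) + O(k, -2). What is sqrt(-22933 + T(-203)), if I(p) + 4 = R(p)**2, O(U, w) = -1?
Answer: 2*I*sqrt(5785) ≈ 152.12*I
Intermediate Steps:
R(k) = -2 + k (R(k) = (-1 + k) - 1 = -2 + k)
I(p) = -4 + (-2 + p)**2
T(o) = -4 + o (T(o) = (o*(-4 + o))/o = -4 + o)
sqrt(-22933 + T(-203)) = sqrt(-22933 + (-4 - 203)) = sqrt(-22933 - 207) = sqrt(-23140) = 2*I*sqrt(5785)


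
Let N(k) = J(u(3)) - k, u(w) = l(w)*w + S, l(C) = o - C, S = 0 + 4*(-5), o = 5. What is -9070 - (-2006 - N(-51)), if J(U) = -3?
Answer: -7016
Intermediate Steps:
S = -20 (S = 0 - 20 = -20)
l(C) = 5 - C
u(w) = -20 + w*(5 - w) (u(w) = (5 - w)*w - 20 = w*(5 - w) - 20 = -20 + w*(5 - w))
N(k) = -3 - k
-9070 - (-2006 - N(-51)) = -9070 - (-2006 - (-3 - 1*(-51))) = -9070 - (-2006 - (-3 + 51)) = -9070 - (-2006 - 1*48) = -9070 - (-2006 - 48) = -9070 - 1*(-2054) = -9070 + 2054 = -7016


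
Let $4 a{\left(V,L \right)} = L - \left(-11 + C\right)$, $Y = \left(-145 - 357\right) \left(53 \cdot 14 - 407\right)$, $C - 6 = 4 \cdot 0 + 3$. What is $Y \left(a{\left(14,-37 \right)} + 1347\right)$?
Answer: $- \frac{450107005}{2} \approx -2.2505 \cdot 10^{8}$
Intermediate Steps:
$C = 9$ ($C = 6 + \left(4 \cdot 0 + 3\right) = 6 + \left(0 + 3\right) = 6 + 3 = 9$)
$Y = -168170$ ($Y = - 502 \left(742 - 407\right) = \left(-502\right) 335 = -168170$)
$a{\left(V,L \right)} = \frac{1}{2} + \frac{L}{4}$ ($a{\left(V,L \right)} = \frac{L + \left(11 - 9\right)}{4} = \frac{L + 2}{4} = \frac{2 + L}{4} = \frac{1}{2} + \frac{L}{4}$)
$Y \left(a{\left(14,-37 \right)} + 1347\right) = - 168170 \left(\left(\frac{1}{2} + \frac{1}{4} \left(-37\right)\right) + 1347\right) = - 168170 \left(\left(\frac{1}{2} - \frac{37}{4}\right) + 1347\right) = - 168170 \left(- \frac{35}{4} + 1347\right) = \left(-168170\right) \frac{5353}{4} = - \frac{450107005}{2}$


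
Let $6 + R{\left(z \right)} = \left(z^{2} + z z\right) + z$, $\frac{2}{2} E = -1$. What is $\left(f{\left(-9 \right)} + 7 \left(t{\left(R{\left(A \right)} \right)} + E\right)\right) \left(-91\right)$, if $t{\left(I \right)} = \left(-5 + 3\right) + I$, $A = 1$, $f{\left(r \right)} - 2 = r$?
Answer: $4459$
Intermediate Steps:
$E = -1$
$f{\left(r \right)} = 2 + r$
$R{\left(z \right)} = -6 + z + 2 z^{2}$ ($R{\left(z \right)} = -6 + \left(\left(z^{2} + z z\right) + z\right) = -6 + \left(\left(z^{2} + z^{2}\right) + z\right) = -6 + \left(2 z^{2} + z\right) = -6 + \left(z + 2 z^{2}\right) = -6 + z + 2 z^{2}$)
$t{\left(I \right)} = -2 + I$
$\left(f{\left(-9 \right)} + 7 \left(t{\left(R{\left(A \right)} \right)} + E\right)\right) \left(-91\right) = \left(\left(2 - 9\right) + 7 \left(\left(-2 + \left(-6 + 1 + 2 \cdot 1^{2}\right)\right) - 1\right)\right) \left(-91\right) = \left(-7 + 7 \left(\left(-2 + \left(-6 + 1 + 2 \cdot 1\right)\right) - 1\right)\right) \left(-91\right) = \left(-7 + 7 \left(\left(-2 + \left(-6 + 1 + 2\right)\right) - 1\right)\right) \left(-91\right) = \left(-7 + 7 \left(\left(-2 - 3\right) - 1\right)\right) \left(-91\right) = \left(-7 + 7 \left(-5 - 1\right)\right) \left(-91\right) = \left(-7 + 7 \left(-6\right)\right) \left(-91\right) = \left(-7 - 42\right) \left(-91\right) = \left(-49\right) \left(-91\right) = 4459$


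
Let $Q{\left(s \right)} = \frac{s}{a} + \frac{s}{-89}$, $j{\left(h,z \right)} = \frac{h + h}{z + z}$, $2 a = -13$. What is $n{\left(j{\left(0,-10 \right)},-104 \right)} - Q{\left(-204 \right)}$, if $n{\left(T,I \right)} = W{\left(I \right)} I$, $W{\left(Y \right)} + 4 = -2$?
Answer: $\frac{683004}{1157} \approx 590.32$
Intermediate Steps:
$a = - \frac{13}{2}$ ($a = \frac{1}{2} \left(-13\right) = - \frac{13}{2} \approx -6.5$)
$W{\left(Y \right)} = -6$ ($W{\left(Y \right)} = -4 - 2 = -6$)
$j{\left(h,z \right)} = \frac{h}{z}$ ($j{\left(h,z \right)} = \frac{2 h}{2 z} = 2 h \frac{1}{2 z} = \frac{h}{z}$)
$Q{\left(s \right)} = - \frac{191 s}{1157}$ ($Q{\left(s \right)} = \frac{s}{- \frac{13}{2}} + \frac{s}{-89} = s \left(- \frac{2}{13}\right) + s \left(- \frac{1}{89}\right) = - \frac{2 s}{13} - \frac{s}{89} = - \frac{191 s}{1157}$)
$n{\left(T,I \right)} = - 6 I$
$n{\left(j{\left(0,-10 \right)},-104 \right)} - Q{\left(-204 \right)} = \left(-6\right) \left(-104\right) - \left(- \frac{191}{1157}\right) \left(-204\right) = 624 - \frac{38964}{1157} = \frac{683004}{1157}$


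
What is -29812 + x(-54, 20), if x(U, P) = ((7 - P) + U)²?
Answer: -25323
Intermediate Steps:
x(U, P) = (7 + U - P)²
-29812 + x(-54, 20) = -29812 + (7 - 54 - 1*20)² = -29812 + (7 - 54 - 20)² = -29812 + (-67)² = -29812 + 4489 = -25323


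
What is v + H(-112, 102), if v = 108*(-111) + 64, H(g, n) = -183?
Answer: -12107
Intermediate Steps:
v = -11924 (v = -11988 + 64 = -11924)
v + H(-112, 102) = -11924 - 183 = -12107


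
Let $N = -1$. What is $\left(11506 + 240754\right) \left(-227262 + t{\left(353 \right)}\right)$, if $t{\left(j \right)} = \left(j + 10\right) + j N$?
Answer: $-57326589520$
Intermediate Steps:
$t{\left(j \right)} = 10$ ($t{\left(j \right)} = \left(j + 10\right) + j \left(-1\right) = \left(10 + j\right) - j = 10$)
$\left(11506 + 240754\right) \left(-227262 + t{\left(353 \right)}\right) = \left(11506 + 240754\right) \left(-227262 + 10\right) = 252260 \left(-227252\right) = -57326589520$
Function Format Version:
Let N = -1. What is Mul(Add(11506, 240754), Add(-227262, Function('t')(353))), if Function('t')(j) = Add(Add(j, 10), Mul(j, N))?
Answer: -57326589520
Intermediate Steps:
Function('t')(j) = 10 (Function('t')(j) = Add(Add(j, 10), Mul(j, -1)) = Add(Add(10, j), Mul(-1, j)) = 10)
Mul(Add(11506, 240754), Add(-227262, Function('t')(353))) = Mul(Add(11506, 240754), Add(-227262, 10)) = Mul(252260, -227252) = -57326589520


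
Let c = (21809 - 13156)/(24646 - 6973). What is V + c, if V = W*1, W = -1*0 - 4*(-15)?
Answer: 1069033/17673 ≈ 60.490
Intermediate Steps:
W = 60 (W = 0 + 60 = 60)
c = 8653/17673 ≈ 0.48962
V = 60 (V = 60*1 = 60)
V + c = 60 + 8653/17673 = 1069033/17673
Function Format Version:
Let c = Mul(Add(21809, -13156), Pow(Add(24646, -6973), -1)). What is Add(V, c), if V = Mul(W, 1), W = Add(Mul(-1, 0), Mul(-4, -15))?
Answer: Rational(1069033, 17673) ≈ 60.490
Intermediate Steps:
W = 60 (W = Add(0, 60) = 60)
c = Rational(8653, 17673) (c = Mul(8653, Pow(17673, -1)) = Mul(8653, Rational(1, 17673)) = Rational(8653, 17673) ≈ 0.48962)
V = 60 (V = Mul(60, 1) = 60)
Add(V, c) = Add(60, Rational(8653, 17673)) = Rational(1069033, 17673)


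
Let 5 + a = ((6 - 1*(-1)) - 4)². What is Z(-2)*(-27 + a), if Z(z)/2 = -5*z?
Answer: -460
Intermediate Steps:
Z(z) = -10*z (Z(z) = 2*(-5*z) = -10*z)
a = 4 (a = -5 + ((6 - 1*(-1)) - 4)² = -5 + ((6 + 1) - 4)² = -5 + (7 - 4)² = -5 + 3² = -5 + 9 = 4)
Z(-2)*(-27 + a) = (-10*(-2))*(-27 + 4) = 20*(-23) = -460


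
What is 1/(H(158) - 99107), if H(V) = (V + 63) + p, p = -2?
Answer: -1/98888 ≈ -1.0112e-5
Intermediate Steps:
H(V) = 61 + V (H(V) = (V + 63) - 2 = (63 + V) - 2 = 61 + V)
1/(H(158) - 99107) = 1/((61 + 158) - 99107) = 1/(219 - 99107) = 1/(-98888) = -1/98888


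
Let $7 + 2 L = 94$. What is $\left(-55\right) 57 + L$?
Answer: $- \frac{6183}{2} \approx -3091.5$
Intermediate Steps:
$L = \frac{87}{2}$ ($L = - \frac{7}{2} + \frac{1}{2} \cdot 94 = - \frac{7}{2} + 47 = \frac{87}{2} \approx 43.5$)
$\left(-55\right) 57 + L = \left(-55\right) 57 + \frac{87}{2} = -3135 + \frac{87}{2} = - \frac{6183}{2}$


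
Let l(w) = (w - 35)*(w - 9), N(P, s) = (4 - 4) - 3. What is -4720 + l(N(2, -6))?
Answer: -4264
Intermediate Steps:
N(P, s) = -3 (N(P, s) = 0 - 3 = -3)
l(w) = (-35 + w)*(-9 + w)
-4720 + l(N(2, -6)) = -4720 + (315 + (-3)**2 - 44*(-3)) = -4720 + (315 + 9 + 132) = -4720 + 456 = -4264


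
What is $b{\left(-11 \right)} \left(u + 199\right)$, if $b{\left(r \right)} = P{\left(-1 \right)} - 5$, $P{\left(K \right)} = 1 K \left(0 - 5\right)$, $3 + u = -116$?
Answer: $0$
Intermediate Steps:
$u = -119$ ($u = -3 - 116 = -119$)
$P{\left(K \right)} = - 5 K$ ($P{\left(K \right)} = K \left(-5\right) = - 5 K$)
$b{\left(r \right)} = 0$ ($b{\left(r \right)} = \left(-5\right) \left(-1\right) - 5 = 5 - 5 = 0$)
$b{\left(-11 \right)} \left(u + 199\right) = 0 \left(-119 + 199\right) = 0 \cdot 80 = 0$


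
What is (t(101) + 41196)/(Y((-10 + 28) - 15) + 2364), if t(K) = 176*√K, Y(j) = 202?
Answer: 20598/1283 + 88*√101/1283 ≈ 16.744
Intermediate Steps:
(t(101) + 41196)/(Y((-10 + 28) - 15) + 2364) = (176*√101 + 41196)/(202 + 2364) = (41196 + 176*√101)/2566 = (41196 + 176*√101)*(1/2566) = 20598/1283 + 88*√101/1283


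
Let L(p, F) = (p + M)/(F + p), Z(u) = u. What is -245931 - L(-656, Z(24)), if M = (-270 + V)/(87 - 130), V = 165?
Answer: -6683448959/27176 ≈ -2.4593e+5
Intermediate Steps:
M = 105/43 (M = (-270 + 165)/(87 - 130) = -105/(-43) = -105*(-1/43) = 105/43 ≈ 2.4419)
L(p, F) = (105/43 + p)/(F + p) (L(p, F) = (p + 105/43)/(F + p) = (105/43 + p)/(F + p))
-245931 - L(-656, Z(24)) = -245931 - (105/43 - 656)/(24 - 656) = -245931 - (-28103)/((-632)*43) = -245931 - (-1)*(-28103)/(632*43) = -245931 - 1*28103/27176 = -245931 - 28103/27176 = -6683448959/27176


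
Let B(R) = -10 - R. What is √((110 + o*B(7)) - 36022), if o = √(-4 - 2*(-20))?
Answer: I*√36014 ≈ 189.77*I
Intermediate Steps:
o = 6 (o = √(-4 + 40) = √36 = 6)
√((110 + o*B(7)) - 36022) = √((110 + 6*(-10 - 1*7)) - 36022) = √((110 + 6*(-10 - 7)) - 36022) = √((110 + 6*(-17)) - 36022) = √((110 - 102) - 36022) = √(8 - 36022) = √(-36014) = I*√36014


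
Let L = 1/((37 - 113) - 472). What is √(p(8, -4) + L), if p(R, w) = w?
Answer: I*√300441/274 ≈ 2.0005*I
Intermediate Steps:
L = -1/548 (L = 1/(-76 - 472) = 1/(-548) = -1/548 ≈ -0.0018248)
√(p(8, -4) + L) = √(-4 - 1/548) = √(-2193/548) = I*√300441/274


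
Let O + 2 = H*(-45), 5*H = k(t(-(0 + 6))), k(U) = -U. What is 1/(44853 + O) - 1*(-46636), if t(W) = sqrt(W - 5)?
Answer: 93813588203363/2011613092 - 9*I*sqrt(11)/2011613092 ≈ 46636.0 - 1.4839e-8*I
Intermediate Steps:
t(W) = sqrt(-5 + W)
H = -I*sqrt(11)/5 (H = (-sqrt(-5 - (0 + 6)))/5 = (-sqrt(-5 - 1*6))/5 = (-sqrt(-5 - 6))/5 = (-sqrt(-11))/5 = (-I*sqrt(11))/5 = -I*sqrt(11)/5 ≈ -0.66333*I)
O = -2 + 9*I*sqrt(11) (O = -2 - I*sqrt(11)/5*(-45) = -2 + 9*I*sqrt(11) ≈ -2.0 + 29.85*I)
1/(44853 + O) - 1*(-46636) = 1/(44853 + (-2 + 9*I*sqrt(11))) - 1*(-46636) = 1/(44851 + 9*I*sqrt(11)) + 46636 = 46636 + 1/(44851 + 9*I*sqrt(11))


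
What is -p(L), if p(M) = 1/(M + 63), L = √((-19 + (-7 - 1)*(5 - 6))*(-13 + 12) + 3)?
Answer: -9/565 + √14/3955 ≈ -0.014983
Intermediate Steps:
L = √14 (L = √((-19 - 8*(-1))*(-1) + 3) = √((-19 + 8)*(-1) + 3) = √(-11*(-1) + 3) = √(11 + 3) = √14 ≈ 3.7417)
p(M) = 1/(63 + M)
-p(L) = -1/(63 + √14)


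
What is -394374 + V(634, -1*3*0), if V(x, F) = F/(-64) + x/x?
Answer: -394373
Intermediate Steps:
V(x, F) = 1 - F/64 (V(x, F) = F*(-1/64) + 1 = -F/64 + 1 = 1 - F/64)
-394374 + V(634, -1*3*0) = -394374 + (1 - (-1*3)*0/64) = -394374 + (1 - (-3)*0/64) = -394374 + (1 - 1/64*0) = -394374 + (1 + 0) = -394374 + 1 = -394373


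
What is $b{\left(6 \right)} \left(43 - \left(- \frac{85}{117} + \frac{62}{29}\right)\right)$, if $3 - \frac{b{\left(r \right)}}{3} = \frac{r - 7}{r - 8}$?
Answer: $\frac{352775}{1131} \approx 311.91$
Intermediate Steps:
$b{\left(r \right)} = 9 - \frac{3 \left(-7 + r\right)}{-8 + r}$ ($b{\left(r \right)} = 9 - 3 \frac{r - 7}{r - 8} = 9 - 3 \frac{-7 + r}{-8 + r} = 9 - \frac{3 \left(-7 + r\right)}{-8 + r}$)
$b{\left(6 \right)} \left(43 - \left(- \frac{85}{117} + \frac{62}{29}\right)\right) = \frac{3 \left(-17 + 2 \cdot 6\right)}{-8 + 6} \left(43 - \left(- \frac{85}{117} + \frac{62}{29}\right)\right) = \frac{3 \left(-17 + 12\right)}{-2} \left(43 - \frac{4789}{3393}\right) = 3 \left(- \frac{1}{2}\right) \left(-5\right) \left(43 + \left(\frac{85}{117} - \frac{62}{29}\right)\right) = \frac{15 \left(43 - \frac{4789}{3393}\right)}{2} = \frac{15}{2} \cdot \frac{141110}{3393} = \frac{352775}{1131}$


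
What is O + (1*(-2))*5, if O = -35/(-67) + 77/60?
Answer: -32941/4020 ≈ -8.1943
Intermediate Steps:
O = 7259/4020 (O = -35*(-1/67) + 77*(1/60) = 35/67 + 77/60 = 7259/4020 ≈ 1.8057)
O + (1*(-2))*5 = 7259/4020 + (1*(-2))*5 = 7259/4020 - 2*5 = 7259/4020 - 10 = -32941/4020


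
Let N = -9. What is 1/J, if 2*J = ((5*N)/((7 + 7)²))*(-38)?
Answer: 196/855 ≈ 0.22924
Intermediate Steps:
J = 855/196 (J = (((5*(-9))/((7 + 7)²))*(-38))/2 = (-45/(14²)*(-38))/2 = (-45/196*(-38))/2 = (½)*(855/98) = 855/196 ≈ 4.3622)
1/J = 1/(855/196) = 196/855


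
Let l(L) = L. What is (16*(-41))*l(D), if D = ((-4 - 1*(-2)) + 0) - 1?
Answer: 1968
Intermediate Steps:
D = -3 (D = ((-4 + 2) + 0) - 1 = (-2 + 0) - 1 = -2 - 1 = -3)
(16*(-41))*l(D) = (16*(-41))*(-3) = -656*(-3) = 1968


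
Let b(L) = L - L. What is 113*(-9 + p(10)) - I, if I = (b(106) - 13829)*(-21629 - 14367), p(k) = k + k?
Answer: -497787441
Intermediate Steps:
p(k) = 2*k
b(L) = 0
I = 497788684 (I = (0 - 13829)*(-21629 - 14367) = -13829*(-35996) = 497788684)
113*(-9 + p(10)) - I = 113*(-9 + 2*10) - 1*497788684 = 113*(-9 + 20) - 497788684 = 113*11 - 497788684 = 1243 - 497788684 = -497787441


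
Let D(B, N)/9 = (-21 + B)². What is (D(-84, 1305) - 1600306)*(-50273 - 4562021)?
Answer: 6923426889814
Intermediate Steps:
D(B, N) = 9*(-21 + B)²
(D(-84, 1305) - 1600306)*(-50273 - 4562021) = (9*(-21 - 84)² - 1600306)*(-50273 - 4562021) = (9*(-105)² - 1600306)*(-4612294) = (9*11025 - 1600306)*(-4612294) = (99225 - 1600306)*(-4612294) = -1501081*(-4612294) = 6923426889814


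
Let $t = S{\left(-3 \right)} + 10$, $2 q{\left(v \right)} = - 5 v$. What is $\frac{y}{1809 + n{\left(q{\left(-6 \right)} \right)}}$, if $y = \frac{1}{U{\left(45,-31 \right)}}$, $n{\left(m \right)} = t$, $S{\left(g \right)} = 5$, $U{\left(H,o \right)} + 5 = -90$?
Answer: $- \frac{1}{173280} \approx -5.771 \cdot 10^{-6}$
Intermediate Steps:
$U{\left(H,o \right)} = -95$ ($U{\left(H,o \right)} = -5 - 90 = -95$)
$q{\left(v \right)} = - \frac{5 v}{2}$ ($q{\left(v \right)} = \frac{\left(-5\right) v}{2} = - \frac{5 v}{2}$)
$t = 15$ ($t = 5 + 10 = 15$)
$n{\left(m \right)} = 15$
$y = - \frac{1}{95}$ ($y = \frac{1}{-95} = - \frac{1}{95} \approx -0.010526$)
$\frac{y}{1809 + n{\left(q{\left(-6 \right)} \right)}} = - \frac{1}{95 \left(1809 + 15\right)} = - \frac{1}{95 \cdot 1824} = \left(- \frac{1}{95}\right) \frac{1}{1824} = - \frac{1}{173280}$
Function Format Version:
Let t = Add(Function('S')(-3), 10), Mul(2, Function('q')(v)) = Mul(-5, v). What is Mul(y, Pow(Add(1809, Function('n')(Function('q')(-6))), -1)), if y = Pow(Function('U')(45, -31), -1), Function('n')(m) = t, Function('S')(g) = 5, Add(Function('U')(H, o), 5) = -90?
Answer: Rational(-1, 173280) ≈ -5.7710e-6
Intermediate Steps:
Function('U')(H, o) = -95 (Function('U')(H, o) = Add(-5, -90) = -95)
Function('q')(v) = Mul(Rational(-5, 2), v) (Function('q')(v) = Mul(Rational(1, 2), Mul(-5, v)) = Mul(Rational(-5, 2), v))
t = 15 (t = Add(5, 10) = 15)
Function('n')(m) = 15
y = Rational(-1, 95) (y = Pow(-95, -1) = Rational(-1, 95) ≈ -0.010526)
Mul(y, Pow(Add(1809, Function('n')(Function('q')(-6))), -1)) = Mul(Rational(-1, 95), Pow(Add(1809, 15), -1)) = Mul(Rational(-1, 95), Pow(1824, -1)) = Mul(Rational(-1, 95), Rational(1, 1824)) = Rational(-1, 173280)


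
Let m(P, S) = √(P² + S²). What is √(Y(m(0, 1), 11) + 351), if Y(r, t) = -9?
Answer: 3*√38 ≈ 18.493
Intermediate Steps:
√(Y(m(0, 1), 11) + 351) = √(-9 + 351) = √342 = 3*√38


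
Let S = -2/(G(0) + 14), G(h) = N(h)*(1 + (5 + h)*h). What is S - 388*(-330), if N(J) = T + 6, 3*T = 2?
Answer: 3969237/31 ≈ 1.2804e+5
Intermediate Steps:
T = ⅔ (T = (⅓)*2 = ⅔ ≈ 0.66667)
N(J) = 20/3 (N(J) = ⅔ + 6 = 20/3)
G(h) = 20/3 + 20*h*(5 + h)/3 (G(h) = 20*(1 + (5 + h)*h)/3 = 20*(1 + h*(5 + h))/3 = 20/3 + 20*h*(5 + h)/3)
S = -3/31 (S = -2/((20/3 + (20/3)*0² + (100/3)*0) + 14) = -2/((20/3 + (20/3)*0 + 0) + 14) = -2/((20/3 + 0 + 0) + 14) = -2/(20/3 + 14) = -2/(62/3) = (3/62)*(-2) = -3/31 ≈ -0.096774)
S - 388*(-330) = -3/31 - 388*(-330) = -3/31 + 128040 = 3969237/31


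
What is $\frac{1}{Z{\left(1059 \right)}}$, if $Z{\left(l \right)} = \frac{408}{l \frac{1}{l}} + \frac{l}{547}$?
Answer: $\frac{547}{224235} \approx 0.0024394$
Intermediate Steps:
$Z{\left(l \right)} = 408 + \frac{l}{547}$ ($Z{\left(l \right)} = \frac{408}{1} + l \frac{1}{547} = 408 \cdot 1 + \frac{l}{547} = 408 + \frac{l}{547}$)
$\frac{1}{Z{\left(1059 \right)}} = \frac{1}{408 + \frac{1}{547} \cdot 1059} = \frac{1}{408 + \frac{1059}{547}} = \frac{1}{\frac{224235}{547}} = \frac{547}{224235}$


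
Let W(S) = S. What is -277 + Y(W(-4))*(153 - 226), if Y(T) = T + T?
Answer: 307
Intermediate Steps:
Y(T) = 2*T
-277 + Y(W(-4))*(153 - 226) = -277 + (2*(-4))*(153 - 226) = -277 - 8*(-73) = -277 + 584 = 307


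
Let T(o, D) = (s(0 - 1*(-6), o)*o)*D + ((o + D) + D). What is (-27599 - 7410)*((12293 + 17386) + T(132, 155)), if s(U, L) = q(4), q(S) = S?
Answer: -3919642649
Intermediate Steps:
s(U, L) = 4
T(o, D) = o + 2*D + 4*D*o (T(o, D) = (4*o)*D + ((o + D) + D) = 4*D*o + ((D + o) + D) = 4*D*o + (o + 2*D) = o + 2*D + 4*D*o)
(-27599 - 7410)*((12293 + 17386) + T(132, 155)) = (-27599 - 7410)*((12293 + 17386) + (132 + 2*155 + 4*155*132)) = -35009*(29679 + (132 + 310 + 81840)) = -35009*(29679 + 82282) = -35009*111961 = -3919642649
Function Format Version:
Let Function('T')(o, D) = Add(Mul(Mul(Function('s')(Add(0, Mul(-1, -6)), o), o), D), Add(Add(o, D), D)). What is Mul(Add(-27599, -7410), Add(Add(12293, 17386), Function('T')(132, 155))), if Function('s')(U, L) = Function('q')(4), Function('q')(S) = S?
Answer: -3919642649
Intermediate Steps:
Function('s')(U, L) = 4
Function('T')(o, D) = Add(o, Mul(2, D), Mul(4, D, o)) (Function('T')(o, D) = Add(Mul(Mul(4, o), D), Add(Add(o, D), D)) = Add(Mul(4, D, o), Add(Add(D, o), D)) = Add(Mul(4, D, o), Add(o, Mul(2, D))) = Add(o, Mul(2, D), Mul(4, D, o)))
Mul(Add(-27599, -7410), Add(Add(12293, 17386), Function('T')(132, 155))) = Mul(Add(-27599, -7410), Add(Add(12293, 17386), Add(132, Mul(2, 155), Mul(4, 155, 132)))) = Mul(-35009, Add(29679, Add(132, 310, 81840))) = Mul(-35009, Add(29679, 82282)) = Mul(-35009, 111961) = -3919642649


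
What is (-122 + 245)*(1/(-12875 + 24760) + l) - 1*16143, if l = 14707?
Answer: 21307642053/11885 ≈ 1.7928e+6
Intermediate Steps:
(-122 + 245)*(1/(-12875 + 24760) + l) - 1*16143 = (-122 + 245)*(1/(-12875 + 24760) + 14707) - 1*16143 = 123*(1/11885 + 14707) - 16143 = 123*(174792696/11885) - 16143 = 21499501608/11885 - 16143 = 21307642053/11885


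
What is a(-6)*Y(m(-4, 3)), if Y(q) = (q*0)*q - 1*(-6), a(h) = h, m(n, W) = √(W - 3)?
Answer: -36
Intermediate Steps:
m(n, W) = √(-3 + W)
Y(q) = 6 (Y(q) = 0*q + 6 = 0 + 6 = 6)
a(-6)*Y(m(-4, 3)) = -6*6 = -36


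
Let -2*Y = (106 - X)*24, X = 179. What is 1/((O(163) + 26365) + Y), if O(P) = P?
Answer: 1/27404 ≈ 3.6491e-5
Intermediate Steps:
Y = 876 (Y = -(106 - 1*179)*24/2 = -(106 - 179)*24/2 = -(-73)*24/2 = -½*(-1752) = 876)
1/((O(163) + 26365) + Y) = 1/((163 + 26365) + 876) = 1/(26528 + 876) = 1/27404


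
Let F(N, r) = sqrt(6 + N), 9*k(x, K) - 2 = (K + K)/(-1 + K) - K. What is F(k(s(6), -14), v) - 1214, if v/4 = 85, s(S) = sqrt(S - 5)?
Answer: -1214 + 7*sqrt(330)/45 ≈ -1211.2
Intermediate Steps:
s(S) = sqrt(-5 + S)
k(x, K) = 2/9 - K/9 + 2*K/(9*(-1 + K)) (k(x, K) = 2/9 + ((K + K)/(-1 + K) - K)/9 = 2/9 + ((2*K)/(-1 + K) - K)/9 = 2/9 + (2*K/(-1 + K) - K)/9 = 2/9 + (-K + 2*K/(-1 + K))/9 = 2/9 + (-K/9 + 2*K/(9*(-1 + K))) = 2/9 - K/9 + 2*K/(9*(-1 + K)))
v = 340 (v = 4*85 = 340)
F(k(s(6), -14), v) - 1214 = sqrt(6 + (-2 - 1*(-14)**2 + 5*(-14))/(9*(-1 - 14))) - 1214 = sqrt(6 + (1/9)*(-2 - 1*196 - 70)/(-15)) - 1214 = sqrt(6 + (1/9)*(-1/15)*(-2 - 196 - 70)) - 1214 = sqrt(6 + (1/9)*(-1/15)*(-268)) - 1214 = sqrt(6 + 268/135) - 1214 = sqrt(1078/135) - 1214 = 7*sqrt(330)/45 - 1214 = -1214 + 7*sqrt(330)/45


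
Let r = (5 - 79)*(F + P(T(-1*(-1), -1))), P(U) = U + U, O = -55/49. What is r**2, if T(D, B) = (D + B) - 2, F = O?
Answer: 344993476/2401 ≈ 1.4369e+5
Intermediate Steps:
O = -55/49 (O = -55*1/49 = -55/49 ≈ -1.1224)
F = -55/49 ≈ -1.1224
T(D, B) = -2 + B + D (T(D, B) = (B + D) - 2 = -2 + B + D)
P(U) = 2*U
r = 18574/49 (r = (5 - 79)*(-55/49 + 2*(-2 - 1 - 1*(-1))) = -74*(-55/49 + 2*(-2 - 1 + 1)) = -74*(-55/49 + 2*(-2)) = -74*(-55/49 - 4) = -74*(-251/49) = 18574/49 ≈ 379.06)
r**2 = (18574/49)**2 = 344993476/2401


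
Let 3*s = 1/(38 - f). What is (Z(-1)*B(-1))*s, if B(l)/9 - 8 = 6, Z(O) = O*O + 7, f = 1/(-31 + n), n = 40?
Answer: 3024/341 ≈ 8.8680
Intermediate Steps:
f = ⅑ (f = 1/(-31 + 40) = 1/9 = ⅑ ≈ 0.11111)
Z(O) = 7 + O² (Z(O) = O² + 7 = 7 + O²)
B(l) = 126 (B(l) = 72 + 9*6 = 72 + 54 = 126)
s = 3/341 (s = 1/(3*(38 - 1*⅑)) = 1/(3*(38 - ⅑)) = 1/(3*(341/9)) = (⅓)*(9/341) = 3/341 ≈ 0.0087977)
(Z(-1)*B(-1))*s = ((7 + (-1)²)*126)*(3/341) = ((7 + 1)*126)*(3/341) = (8*126)*(3/341) = 1008*(3/341) = 3024/341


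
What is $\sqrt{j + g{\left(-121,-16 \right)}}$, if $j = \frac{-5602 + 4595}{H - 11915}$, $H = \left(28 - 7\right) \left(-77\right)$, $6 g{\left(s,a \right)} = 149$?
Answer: $\frac{\sqrt{10262212095}}{20298} \approx 4.9908$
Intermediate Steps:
$g{\left(s,a \right)} = \frac{149}{6}$ ($g{\left(s,a \right)} = \frac{1}{6} \cdot 149 = \frac{149}{6}$)
$H = -1617$ ($H = 21 \left(-77\right) = -1617$)
$j = \frac{1007}{13532}$ ($j = \frac{-5602 + 4595}{-1617 - 11915} = - \frac{1007}{-13532} = \left(-1007\right) \left(- \frac{1}{13532}\right) = \frac{1007}{13532} \approx 0.074416$)
$\sqrt{j + g{\left(-121,-16 \right)}} = \sqrt{\frac{1007}{13532} + \frac{149}{6}} = \sqrt{\frac{1011155}{40596}} = \frac{\sqrt{10262212095}}{20298}$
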